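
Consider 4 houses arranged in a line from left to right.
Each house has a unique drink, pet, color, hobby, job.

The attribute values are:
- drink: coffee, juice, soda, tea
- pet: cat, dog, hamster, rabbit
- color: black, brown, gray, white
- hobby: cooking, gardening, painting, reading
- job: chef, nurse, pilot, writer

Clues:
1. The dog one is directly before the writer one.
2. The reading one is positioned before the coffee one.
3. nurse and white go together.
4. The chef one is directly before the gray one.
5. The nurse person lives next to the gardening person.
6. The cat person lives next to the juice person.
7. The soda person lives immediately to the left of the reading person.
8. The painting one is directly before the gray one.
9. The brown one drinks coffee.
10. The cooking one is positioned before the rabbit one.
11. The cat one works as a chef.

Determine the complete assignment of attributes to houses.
Solution:

House | Drink | Pet | Color | Hobby | Job
-----------------------------------------
  1   | soda | cat | black | painting | chef
  2   | juice | hamster | gray | reading | pilot
  3   | tea | dog | white | cooking | nurse
  4   | coffee | rabbit | brown | gardening | writer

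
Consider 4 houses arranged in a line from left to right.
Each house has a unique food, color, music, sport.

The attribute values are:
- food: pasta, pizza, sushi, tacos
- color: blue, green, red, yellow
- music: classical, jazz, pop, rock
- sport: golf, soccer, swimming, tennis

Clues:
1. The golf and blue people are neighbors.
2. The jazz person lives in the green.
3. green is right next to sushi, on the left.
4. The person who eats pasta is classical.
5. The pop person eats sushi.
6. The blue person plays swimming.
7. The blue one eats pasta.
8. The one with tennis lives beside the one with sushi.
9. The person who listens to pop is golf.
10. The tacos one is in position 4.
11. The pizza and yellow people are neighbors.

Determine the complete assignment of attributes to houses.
Solution:

House | Food | Color | Music | Sport
------------------------------------
  1   | pizza | green | jazz | tennis
  2   | sushi | yellow | pop | golf
  3   | pasta | blue | classical | swimming
  4   | tacos | red | rock | soccer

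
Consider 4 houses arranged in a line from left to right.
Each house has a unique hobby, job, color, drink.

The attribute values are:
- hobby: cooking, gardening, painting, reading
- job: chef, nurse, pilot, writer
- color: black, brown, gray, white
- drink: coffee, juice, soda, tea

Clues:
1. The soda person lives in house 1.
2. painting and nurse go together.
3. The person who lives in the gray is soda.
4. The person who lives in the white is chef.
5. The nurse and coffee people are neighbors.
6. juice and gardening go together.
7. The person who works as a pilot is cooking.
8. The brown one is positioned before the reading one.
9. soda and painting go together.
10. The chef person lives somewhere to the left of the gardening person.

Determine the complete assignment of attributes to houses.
Solution:

House | Hobby | Job | Color | Drink
-----------------------------------
  1   | painting | nurse | gray | soda
  2   | cooking | pilot | brown | coffee
  3   | reading | chef | white | tea
  4   | gardening | writer | black | juice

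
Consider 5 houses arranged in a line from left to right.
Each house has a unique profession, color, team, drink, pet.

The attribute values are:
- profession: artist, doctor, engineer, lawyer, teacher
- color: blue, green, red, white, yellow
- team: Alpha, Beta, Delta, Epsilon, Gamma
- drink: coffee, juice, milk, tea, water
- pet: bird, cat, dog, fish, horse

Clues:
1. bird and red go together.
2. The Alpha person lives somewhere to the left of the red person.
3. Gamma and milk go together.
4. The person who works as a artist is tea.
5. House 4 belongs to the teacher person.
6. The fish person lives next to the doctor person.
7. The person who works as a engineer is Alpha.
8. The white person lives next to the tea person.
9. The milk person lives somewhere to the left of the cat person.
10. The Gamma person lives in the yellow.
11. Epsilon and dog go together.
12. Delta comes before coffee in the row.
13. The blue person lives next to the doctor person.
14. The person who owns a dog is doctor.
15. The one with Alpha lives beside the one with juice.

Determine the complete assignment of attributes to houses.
Solution:

House | Profession | Color | Team | Drink | Pet
-----------------------------------------------
  1   | engineer | blue | Alpha | water | fish
  2   | doctor | white | Epsilon | juice | dog
  3   | artist | red | Delta | tea | bird
  4   | teacher | yellow | Gamma | milk | horse
  5   | lawyer | green | Beta | coffee | cat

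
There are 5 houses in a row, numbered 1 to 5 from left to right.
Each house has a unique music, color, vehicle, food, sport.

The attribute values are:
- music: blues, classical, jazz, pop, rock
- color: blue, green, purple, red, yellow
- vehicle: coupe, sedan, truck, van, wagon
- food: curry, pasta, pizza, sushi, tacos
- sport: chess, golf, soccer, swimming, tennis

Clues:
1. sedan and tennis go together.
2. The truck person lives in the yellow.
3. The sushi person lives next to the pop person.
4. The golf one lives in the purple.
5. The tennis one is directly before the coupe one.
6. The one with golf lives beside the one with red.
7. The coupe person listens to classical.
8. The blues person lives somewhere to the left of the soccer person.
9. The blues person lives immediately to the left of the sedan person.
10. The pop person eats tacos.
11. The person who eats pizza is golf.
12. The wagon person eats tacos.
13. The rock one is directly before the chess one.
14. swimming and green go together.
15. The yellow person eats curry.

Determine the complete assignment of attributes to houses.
Solution:

House | Music | Color | Vehicle | Food | Sport
----------------------------------------------
  1   | blues | purple | van | pizza | golf
  2   | rock | red | sedan | pasta | tennis
  3   | classical | blue | coupe | sushi | chess
  4   | pop | green | wagon | tacos | swimming
  5   | jazz | yellow | truck | curry | soccer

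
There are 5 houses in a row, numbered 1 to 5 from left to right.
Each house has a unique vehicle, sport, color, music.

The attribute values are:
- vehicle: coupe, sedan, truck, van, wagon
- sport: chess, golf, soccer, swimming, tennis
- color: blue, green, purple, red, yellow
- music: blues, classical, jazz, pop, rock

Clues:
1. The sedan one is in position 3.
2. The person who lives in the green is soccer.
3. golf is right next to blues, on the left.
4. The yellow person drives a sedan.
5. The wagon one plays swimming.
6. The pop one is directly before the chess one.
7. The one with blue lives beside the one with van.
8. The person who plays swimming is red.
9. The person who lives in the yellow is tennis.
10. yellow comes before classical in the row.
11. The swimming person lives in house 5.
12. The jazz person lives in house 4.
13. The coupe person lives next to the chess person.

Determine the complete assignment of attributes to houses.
Solution:

House | Vehicle | Sport | Color | Music
---------------------------------------
  1   | coupe | golf | blue | pop
  2   | van | chess | purple | blues
  3   | sedan | tennis | yellow | rock
  4   | truck | soccer | green | jazz
  5   | wagon | swimming | red | classical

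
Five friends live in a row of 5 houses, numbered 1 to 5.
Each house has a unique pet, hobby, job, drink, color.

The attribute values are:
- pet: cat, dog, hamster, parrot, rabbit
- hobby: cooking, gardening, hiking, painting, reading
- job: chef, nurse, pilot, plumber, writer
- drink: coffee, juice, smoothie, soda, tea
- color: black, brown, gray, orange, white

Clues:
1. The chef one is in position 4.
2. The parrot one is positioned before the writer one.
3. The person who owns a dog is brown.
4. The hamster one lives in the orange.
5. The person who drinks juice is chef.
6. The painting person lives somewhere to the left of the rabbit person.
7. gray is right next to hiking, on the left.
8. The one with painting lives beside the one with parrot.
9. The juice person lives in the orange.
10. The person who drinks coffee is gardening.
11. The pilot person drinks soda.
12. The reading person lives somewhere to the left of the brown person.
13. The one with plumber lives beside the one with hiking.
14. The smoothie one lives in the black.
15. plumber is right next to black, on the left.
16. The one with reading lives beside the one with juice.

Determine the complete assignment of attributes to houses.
Solution:

House | Pet | Hobby | Job | Drink | Color
-----------------------------------------
  1   | cat | painting | plumber | tea | gray
  2   | parrot | hiking | nurse | smoothie | black
  3   | rabbit | reading | pilot | soda | white
  4   | hamster | cooking | chef | juice | orange
  5   | dog | gardening | writer | coffee | brown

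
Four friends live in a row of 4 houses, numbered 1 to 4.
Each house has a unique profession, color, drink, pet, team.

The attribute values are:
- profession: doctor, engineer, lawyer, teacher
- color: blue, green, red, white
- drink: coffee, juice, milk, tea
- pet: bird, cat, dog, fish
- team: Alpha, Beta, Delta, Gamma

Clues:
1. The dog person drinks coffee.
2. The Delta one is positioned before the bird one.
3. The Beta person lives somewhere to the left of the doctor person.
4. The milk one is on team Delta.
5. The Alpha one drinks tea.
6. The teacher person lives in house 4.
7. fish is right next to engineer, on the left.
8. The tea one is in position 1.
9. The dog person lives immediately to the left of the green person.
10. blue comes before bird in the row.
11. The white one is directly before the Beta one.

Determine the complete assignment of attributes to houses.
Solution:

House | Profession | Color | Drink | Pet | Team
-----------------------------------------------
  1   | lawyer | white | tea | fish | Alpha
  2   | engineer | blue | coffee | dog | Beta
  3   | doctor | green | milk | cat | Delta
  4   | teacher | red | juice | bird | Gamma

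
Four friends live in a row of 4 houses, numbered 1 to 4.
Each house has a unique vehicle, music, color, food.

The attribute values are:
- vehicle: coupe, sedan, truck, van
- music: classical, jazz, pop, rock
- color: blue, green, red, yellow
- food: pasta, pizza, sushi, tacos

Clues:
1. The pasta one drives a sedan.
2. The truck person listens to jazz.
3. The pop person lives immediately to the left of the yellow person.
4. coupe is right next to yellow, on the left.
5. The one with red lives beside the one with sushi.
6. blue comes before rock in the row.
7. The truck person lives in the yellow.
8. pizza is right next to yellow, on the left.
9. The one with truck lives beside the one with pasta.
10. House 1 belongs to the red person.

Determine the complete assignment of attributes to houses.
Solution:

House | Vehicle | Music | Color | Food
--------------------------------------
  1   | coupe | pop | red | pizza
  2   | truck | jazz | yellow | sushi
  3   | sedan | classical | blue | pasta
  4   | van | rock | green | tacos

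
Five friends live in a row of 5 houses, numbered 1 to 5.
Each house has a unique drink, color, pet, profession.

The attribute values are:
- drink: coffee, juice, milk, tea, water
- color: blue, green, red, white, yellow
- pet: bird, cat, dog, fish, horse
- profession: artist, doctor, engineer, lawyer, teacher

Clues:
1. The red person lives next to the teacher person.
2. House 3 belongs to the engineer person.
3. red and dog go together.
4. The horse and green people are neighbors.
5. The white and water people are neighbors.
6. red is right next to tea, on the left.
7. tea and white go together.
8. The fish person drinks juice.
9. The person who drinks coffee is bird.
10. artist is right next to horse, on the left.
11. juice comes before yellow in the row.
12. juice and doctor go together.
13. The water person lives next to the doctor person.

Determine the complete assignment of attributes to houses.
Solution:

House | Drink | Color | Pet | Profession
----------------------------------------
  1   | milk | red | dog | artist
  2   | tea | white | horse | teacher
  3   | water | green | cat | engineer
  4   | juice | blue | fish | doctor
  5   | coffee | yellow | bird | lawyer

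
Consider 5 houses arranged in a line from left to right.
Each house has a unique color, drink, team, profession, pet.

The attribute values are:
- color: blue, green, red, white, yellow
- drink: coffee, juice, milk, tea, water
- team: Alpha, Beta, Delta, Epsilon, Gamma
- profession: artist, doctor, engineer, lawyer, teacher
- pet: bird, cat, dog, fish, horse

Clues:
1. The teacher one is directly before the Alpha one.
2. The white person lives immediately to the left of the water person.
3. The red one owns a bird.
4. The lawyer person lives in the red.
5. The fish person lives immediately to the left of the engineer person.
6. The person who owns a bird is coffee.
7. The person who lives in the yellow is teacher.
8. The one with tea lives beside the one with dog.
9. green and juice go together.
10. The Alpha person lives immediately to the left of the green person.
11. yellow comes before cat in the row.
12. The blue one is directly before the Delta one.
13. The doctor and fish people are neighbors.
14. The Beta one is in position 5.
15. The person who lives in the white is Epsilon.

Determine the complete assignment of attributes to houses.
Solution:

House | Color | Drink | Team | Profession | Pet
-----------------------------------------------
  1   | white | milk | Epsilon | doctor | horse
  2   | yellow | water | Gamma | teacher | fish
  3   | blue | tea | Alpha | engineer | cat
  4   | green | juice | Delta | artist | dog
  5   | red | coffee | Beta | lawyer | bird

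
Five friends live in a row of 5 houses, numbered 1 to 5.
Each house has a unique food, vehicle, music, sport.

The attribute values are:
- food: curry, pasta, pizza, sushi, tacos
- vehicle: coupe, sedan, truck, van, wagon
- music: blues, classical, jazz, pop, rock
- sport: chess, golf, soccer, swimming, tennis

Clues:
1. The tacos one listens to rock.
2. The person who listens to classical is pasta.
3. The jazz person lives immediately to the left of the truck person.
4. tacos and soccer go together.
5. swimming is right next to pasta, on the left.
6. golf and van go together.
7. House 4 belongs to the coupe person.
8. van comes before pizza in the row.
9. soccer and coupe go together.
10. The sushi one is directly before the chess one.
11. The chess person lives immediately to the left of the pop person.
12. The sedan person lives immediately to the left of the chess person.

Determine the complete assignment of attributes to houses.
Solution:

House | Food | Vehicle | Music | Sport
--------------------------------------
  1   | sushi | sedan | jazz | swimming
  2   | pasta | truck | classical | chess
  3   | curry | van | pop | golf
  4   | tacos | coupe | rock | soccer
  5   | pizza | wagon | blues | tennis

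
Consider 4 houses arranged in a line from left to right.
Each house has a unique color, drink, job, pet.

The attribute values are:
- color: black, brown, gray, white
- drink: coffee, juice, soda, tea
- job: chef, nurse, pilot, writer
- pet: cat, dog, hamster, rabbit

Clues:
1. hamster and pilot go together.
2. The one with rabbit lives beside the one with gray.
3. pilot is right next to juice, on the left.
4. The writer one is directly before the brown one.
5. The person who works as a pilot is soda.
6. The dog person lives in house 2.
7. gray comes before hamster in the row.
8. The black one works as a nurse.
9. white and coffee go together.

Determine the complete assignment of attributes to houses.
Solution:

House | Color | Drink | Job | Pet
---------------------------------
  1   | white | coffee | chef | rabbit
  2   | gray | tea | writer | dog
  3   | brown | soda | pilot | hamster
  4   | black | juice | nurse | cat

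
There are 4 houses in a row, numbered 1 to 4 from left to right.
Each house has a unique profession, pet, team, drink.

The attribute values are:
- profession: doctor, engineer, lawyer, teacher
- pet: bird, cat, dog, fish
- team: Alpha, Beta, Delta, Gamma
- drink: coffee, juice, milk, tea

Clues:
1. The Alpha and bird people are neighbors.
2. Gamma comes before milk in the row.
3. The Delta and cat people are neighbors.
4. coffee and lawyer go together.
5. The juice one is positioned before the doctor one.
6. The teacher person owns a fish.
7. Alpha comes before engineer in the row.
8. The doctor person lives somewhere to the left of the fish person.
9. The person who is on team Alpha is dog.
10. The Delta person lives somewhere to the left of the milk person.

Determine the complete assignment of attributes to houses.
Solution:

House | Profession | Pet | Team | Drink
---------------------------------------
  1   | lawyer | dog | Alpha | coffee
  2   | engineer | bird | Delta | juice
  3   | doctor | cat | Gamma | tea
  4   | teacher | fish | Beta | milk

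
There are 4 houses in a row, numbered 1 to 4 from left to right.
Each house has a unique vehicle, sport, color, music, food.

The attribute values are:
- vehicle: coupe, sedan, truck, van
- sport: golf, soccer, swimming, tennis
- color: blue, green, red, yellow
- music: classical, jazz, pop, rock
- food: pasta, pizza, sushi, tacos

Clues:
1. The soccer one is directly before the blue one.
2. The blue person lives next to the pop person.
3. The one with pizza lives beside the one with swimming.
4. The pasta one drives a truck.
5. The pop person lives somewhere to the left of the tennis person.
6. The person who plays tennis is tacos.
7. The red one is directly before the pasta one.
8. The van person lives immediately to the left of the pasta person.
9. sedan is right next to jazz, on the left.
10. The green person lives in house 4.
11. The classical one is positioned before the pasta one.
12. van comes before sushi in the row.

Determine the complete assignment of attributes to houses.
Solution:

House | Vehicle | Sport | Color | Music | Food
----------------------------------------------
  1   | van | soccer | red | classical | pizza
  2   | truck | swimming | blue | rock | pasta
  3   | sedan | golf | yellow | pop | sushi
  4   | coupe | tennis | green | jazz | tacos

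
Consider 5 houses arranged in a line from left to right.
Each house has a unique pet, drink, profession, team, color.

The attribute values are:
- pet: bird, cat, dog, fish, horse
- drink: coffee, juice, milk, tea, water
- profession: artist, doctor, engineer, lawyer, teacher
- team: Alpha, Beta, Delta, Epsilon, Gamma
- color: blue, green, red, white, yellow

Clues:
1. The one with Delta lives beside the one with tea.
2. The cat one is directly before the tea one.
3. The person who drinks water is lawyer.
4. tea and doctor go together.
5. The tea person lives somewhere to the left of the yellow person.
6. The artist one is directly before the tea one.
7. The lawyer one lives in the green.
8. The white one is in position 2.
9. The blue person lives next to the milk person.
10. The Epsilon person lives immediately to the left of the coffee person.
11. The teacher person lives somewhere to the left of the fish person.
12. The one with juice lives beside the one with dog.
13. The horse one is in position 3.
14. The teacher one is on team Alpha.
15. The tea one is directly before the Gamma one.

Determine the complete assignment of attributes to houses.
Solution:

House | Pet | Drink | Profession | Team | Color
-----------------------------------------------
  1   | cat | juice | artist | Delta | red
  2   | dog | tea | doctor | Epsilon | white
  3   | horse | coffee | engineer | Gamma | blue
  4   | bird | milk | teacher | Alpha | yellow
  5   | fish | water | lawyer | Beta | green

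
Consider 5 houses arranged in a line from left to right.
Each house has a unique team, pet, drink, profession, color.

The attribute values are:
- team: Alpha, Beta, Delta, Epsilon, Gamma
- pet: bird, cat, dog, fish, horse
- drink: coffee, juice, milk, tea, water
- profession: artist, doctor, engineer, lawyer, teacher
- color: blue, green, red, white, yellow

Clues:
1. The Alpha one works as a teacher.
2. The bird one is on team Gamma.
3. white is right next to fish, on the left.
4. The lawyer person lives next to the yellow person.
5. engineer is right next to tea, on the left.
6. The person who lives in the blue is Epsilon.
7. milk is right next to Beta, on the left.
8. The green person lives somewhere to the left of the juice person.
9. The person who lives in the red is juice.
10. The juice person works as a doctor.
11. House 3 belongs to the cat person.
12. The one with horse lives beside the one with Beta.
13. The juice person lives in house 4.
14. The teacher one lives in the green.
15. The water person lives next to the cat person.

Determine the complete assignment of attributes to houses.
Solution:

House | Team | Pet | Drink | Profession | Color
-----------------------------------------------
  1   | Delta | horse | milk | lawyer | white
  2   | Beta | fish | water | engineer | yellow
  3   | Alpha | cat | tea | teacher | green
  4   | Gamma | bird | juice | doctor | red
  5   | Epsilon | dog | coffee | artist | blue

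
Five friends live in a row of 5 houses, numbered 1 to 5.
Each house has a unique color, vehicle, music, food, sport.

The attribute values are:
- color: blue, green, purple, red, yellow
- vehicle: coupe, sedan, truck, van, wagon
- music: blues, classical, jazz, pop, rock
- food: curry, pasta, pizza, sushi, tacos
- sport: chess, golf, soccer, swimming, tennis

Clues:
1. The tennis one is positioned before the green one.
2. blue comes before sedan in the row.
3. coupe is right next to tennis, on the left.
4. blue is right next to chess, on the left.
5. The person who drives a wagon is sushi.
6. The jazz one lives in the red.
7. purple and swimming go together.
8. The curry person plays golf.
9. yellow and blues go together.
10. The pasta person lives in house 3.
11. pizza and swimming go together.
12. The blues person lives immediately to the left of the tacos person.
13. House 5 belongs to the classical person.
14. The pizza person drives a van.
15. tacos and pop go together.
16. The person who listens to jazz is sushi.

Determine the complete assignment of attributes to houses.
Solution:

House | Color | Vehicle | Music | Food | Sport
----------------------------------------------
  1   | yellow | coupe | blues | curry | golf
  2   | blue | truck | pop | tacos | tennis
  3   | green | sedan | rock | pasta | chess
  4   | red | wagon | jazz | sushi | soccer
  5   | purple | van | classical | pizza | swimming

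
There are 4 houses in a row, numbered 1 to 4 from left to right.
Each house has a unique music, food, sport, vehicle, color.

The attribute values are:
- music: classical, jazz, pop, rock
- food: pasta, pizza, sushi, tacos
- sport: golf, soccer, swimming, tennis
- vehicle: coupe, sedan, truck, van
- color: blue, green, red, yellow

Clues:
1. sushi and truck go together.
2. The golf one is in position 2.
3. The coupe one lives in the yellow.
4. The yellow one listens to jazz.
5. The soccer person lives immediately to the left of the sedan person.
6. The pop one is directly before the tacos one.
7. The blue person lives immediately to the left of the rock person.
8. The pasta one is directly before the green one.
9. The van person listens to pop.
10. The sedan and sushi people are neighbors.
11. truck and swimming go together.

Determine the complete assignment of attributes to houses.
Solution:

House | Music | Food | Sport | Vehicle | Color
----------------------------------------------
  1   | pop | pasta | soccer | van | blue
  2   | rock | tacos | golf | sedan | green
  3   | classical | sushi | swimming | truck | red
  4   | jazz | pizza | tennis | coupe | yellow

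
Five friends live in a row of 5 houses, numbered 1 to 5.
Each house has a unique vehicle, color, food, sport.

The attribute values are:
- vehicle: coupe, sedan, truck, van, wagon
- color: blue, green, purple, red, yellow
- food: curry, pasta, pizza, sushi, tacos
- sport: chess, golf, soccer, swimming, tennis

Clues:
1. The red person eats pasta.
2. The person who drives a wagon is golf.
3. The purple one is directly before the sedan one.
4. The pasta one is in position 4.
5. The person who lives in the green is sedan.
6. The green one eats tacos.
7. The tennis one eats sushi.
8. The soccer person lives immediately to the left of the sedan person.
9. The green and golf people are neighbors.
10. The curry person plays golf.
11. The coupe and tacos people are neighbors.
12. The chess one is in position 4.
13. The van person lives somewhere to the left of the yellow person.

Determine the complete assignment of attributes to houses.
Solution:

House | Vehicle | Color | Food | Sport
--------------------------------------
  1   | coupe | purple | pizza | soccer
  2   | sedan | green | tacos | swimming
  3   | wagon | blue | curry | golf
  4   | van | red | pasta | chess
  5   | truck | yellow | sushi | tennis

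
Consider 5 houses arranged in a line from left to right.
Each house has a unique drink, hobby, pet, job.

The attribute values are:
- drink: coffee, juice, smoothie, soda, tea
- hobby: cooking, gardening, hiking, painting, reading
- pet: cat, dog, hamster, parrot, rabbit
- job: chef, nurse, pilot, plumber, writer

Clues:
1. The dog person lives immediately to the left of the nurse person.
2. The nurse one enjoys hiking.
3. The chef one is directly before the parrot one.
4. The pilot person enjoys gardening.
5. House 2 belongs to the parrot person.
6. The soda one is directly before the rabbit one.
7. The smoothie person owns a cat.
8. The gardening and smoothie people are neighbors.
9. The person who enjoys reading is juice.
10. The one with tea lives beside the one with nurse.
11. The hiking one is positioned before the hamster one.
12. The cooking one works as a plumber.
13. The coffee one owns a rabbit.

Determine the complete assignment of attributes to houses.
Solution:

House | Drink | Hobby | Pet | Job
---------------------------------
  1   | tea | painting | dog | chef
  2   | soda | hiking | parrot | nurse
  3   | coffee | gardening | rabbit | pilot
  4   | smoothie | cooking | cat | plumber
  5   | juice | reading | hamster | writer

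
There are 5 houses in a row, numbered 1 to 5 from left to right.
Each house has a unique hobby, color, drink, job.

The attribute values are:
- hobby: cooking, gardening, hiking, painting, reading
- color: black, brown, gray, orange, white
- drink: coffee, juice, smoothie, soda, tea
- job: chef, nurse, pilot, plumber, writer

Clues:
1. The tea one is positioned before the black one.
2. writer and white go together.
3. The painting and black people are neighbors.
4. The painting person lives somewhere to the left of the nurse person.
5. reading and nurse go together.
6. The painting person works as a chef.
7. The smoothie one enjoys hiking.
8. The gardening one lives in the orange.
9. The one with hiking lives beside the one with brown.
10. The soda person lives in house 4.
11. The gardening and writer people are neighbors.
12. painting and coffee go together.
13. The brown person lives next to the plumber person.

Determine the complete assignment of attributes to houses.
Solution:

House | Hobby | Color | Drink | Job
-----------------------------------
  1   | gardening | orange | tea | pilot
  2   | hiking | white | smoothie | writer
  3   | painting | brown | coffee | chef
  4   | cooking | black | soda | plumber
  5   | reading | gray | juice | nurse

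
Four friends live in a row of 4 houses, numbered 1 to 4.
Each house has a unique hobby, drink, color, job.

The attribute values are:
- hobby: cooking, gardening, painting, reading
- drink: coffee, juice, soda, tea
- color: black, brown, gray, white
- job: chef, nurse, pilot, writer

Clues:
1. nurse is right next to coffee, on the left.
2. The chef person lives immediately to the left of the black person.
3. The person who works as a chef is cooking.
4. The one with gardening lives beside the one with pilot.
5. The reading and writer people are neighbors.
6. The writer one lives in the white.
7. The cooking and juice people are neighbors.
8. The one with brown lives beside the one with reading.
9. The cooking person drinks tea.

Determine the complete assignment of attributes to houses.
Solution:

House | Hobby | Drink | Color | Job
-----------------------------------
  1   | cooking | tea | brown | chef
  2   | reading | juice | black | nurse
  3   | gardening | coffee | white | writer
  4   | painting | soda | gray | pilot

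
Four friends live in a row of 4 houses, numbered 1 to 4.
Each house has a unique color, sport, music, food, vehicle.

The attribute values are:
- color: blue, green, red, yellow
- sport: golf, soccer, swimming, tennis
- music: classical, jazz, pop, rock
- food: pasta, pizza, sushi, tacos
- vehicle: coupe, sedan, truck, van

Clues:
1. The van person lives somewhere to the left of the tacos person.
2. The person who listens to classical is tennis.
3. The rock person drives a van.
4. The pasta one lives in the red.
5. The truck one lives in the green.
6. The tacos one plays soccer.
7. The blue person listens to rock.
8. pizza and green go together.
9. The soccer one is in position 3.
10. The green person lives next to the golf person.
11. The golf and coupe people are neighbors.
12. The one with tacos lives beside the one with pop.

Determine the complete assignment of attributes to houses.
Solution:

House | Color | Sport | Music | Food | Vehicle
----------------------------------------------
  1   | green | tennis | classical | pizza | truck
  2   | blue | golf | rock | sushi | van
  3   | yellow | soccer | jazz | tacos | coupe
  4   | red | swimming | pop | pasta | sedan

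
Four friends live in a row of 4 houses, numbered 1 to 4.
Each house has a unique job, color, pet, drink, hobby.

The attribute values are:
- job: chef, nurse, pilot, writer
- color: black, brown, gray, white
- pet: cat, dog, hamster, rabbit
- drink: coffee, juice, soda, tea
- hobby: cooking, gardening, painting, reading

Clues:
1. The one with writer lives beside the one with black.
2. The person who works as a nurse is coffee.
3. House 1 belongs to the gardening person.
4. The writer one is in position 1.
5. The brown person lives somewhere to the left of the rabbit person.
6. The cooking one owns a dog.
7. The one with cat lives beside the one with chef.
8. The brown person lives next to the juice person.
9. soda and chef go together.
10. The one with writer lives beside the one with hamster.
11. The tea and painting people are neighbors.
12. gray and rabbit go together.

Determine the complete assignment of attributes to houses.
Solution:

House | Job | Color | Pet | Drink | Hobby
-----------------------------------------
  1   | writer | white | cat | tea | gardening
  2   | chef | black | hamster | soda | painting
  3   | nurse | brown | dog | coffee | cooking
  4   | pilot | gray | rabbit | juice | reading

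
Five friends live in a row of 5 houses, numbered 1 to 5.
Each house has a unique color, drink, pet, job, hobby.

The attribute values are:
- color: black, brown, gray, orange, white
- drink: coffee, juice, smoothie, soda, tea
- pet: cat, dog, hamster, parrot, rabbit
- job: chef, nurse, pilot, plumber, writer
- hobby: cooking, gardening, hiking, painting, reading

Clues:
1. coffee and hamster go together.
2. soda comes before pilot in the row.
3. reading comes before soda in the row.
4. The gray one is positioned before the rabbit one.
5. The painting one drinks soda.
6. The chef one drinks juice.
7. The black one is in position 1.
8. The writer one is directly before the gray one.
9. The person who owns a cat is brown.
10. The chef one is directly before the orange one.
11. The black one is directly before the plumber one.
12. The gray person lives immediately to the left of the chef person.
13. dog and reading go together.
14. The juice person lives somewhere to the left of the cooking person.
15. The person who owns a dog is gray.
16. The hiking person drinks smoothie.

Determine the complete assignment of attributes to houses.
Solution:

House | Color | Drink | Pet | Job | Hobby
-----------------------------------------
  1   | black | smoothie | parrot | writer | hiking
  2   | gray | tea | dog | plumber | reading
  3   | brown | juice | cat | chef | gardening
  4   | orange | soda | rabbit | nurse | painting
  5   | white | coffee | hamster | pilot | cooking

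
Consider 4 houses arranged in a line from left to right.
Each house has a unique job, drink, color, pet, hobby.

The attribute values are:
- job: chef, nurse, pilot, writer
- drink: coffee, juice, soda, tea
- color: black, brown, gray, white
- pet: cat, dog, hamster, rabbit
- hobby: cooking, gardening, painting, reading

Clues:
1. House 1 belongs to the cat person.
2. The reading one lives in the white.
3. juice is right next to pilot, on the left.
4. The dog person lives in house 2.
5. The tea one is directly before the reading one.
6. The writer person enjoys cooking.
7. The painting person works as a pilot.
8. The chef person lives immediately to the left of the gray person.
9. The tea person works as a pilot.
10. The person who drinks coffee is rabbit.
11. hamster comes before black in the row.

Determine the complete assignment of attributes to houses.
Solution:

House | Job | Drink | Color | Pet | Hobby
-----------------------------------------
  1   | chef | juice | brown | cat | gardening
  2   | pilot | tea | gray | dog | painting
  3   | nurse | soda | white | hamster | reading
  4   | writer | coffee | black | rabbit | cooking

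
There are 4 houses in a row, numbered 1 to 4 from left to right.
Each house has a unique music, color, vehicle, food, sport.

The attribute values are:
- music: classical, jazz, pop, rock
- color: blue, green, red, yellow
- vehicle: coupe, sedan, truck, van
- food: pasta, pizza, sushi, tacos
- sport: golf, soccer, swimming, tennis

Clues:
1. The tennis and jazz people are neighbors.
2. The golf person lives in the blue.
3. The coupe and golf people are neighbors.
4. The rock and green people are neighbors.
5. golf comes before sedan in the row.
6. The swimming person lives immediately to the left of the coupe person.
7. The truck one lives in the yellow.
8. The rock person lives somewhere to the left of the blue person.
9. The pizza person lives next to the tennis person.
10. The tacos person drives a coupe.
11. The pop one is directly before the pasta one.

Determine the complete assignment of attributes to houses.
Solution:

House | Music | Color | Vehicle | Food | Sport
----------------------------------------------
  1   | rock | yellow | truck | pizza | swimming
  2   | pop | green | coupe | tacos | tennis
  3   | jazz | blue | van | pasta | golf
  4   | classical | red | sedan | sushi | soccer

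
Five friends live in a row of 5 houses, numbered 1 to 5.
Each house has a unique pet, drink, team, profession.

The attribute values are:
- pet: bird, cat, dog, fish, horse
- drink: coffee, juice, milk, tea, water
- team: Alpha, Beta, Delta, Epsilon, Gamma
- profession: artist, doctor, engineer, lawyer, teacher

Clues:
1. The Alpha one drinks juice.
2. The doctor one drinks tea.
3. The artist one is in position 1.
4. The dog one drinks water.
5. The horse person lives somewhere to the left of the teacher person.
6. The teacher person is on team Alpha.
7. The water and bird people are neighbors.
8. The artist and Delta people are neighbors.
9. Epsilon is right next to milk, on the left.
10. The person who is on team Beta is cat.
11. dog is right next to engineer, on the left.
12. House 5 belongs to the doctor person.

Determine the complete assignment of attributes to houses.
Solution:

House | Pet | Drink | Team | Profession
---------------------------------------
  1   | dog | water | Epsilon | artist
  2   | bird | milk | Delta | engineer
  3   | horse | coffee | Gamma | lawyer
  4   | fish | juice | Alpha | teacher
  5   | cat | tea | Beta | doctor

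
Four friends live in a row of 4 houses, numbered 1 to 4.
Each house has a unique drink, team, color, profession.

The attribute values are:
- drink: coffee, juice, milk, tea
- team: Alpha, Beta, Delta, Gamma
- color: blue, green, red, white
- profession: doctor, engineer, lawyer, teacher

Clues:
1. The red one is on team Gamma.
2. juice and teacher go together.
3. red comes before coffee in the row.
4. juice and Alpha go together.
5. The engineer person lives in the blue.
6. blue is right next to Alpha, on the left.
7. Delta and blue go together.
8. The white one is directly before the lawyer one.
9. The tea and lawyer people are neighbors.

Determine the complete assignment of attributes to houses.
Solution:

House | Drink | Team | Color | Profession
-----------------------------------------
  1   | tea | Beta | white | doctor
  2   | milk | Gamma | red | lawyer
  3   | coffee | Delta | blue | engineer
  4   | juice | Alpha | green | teacher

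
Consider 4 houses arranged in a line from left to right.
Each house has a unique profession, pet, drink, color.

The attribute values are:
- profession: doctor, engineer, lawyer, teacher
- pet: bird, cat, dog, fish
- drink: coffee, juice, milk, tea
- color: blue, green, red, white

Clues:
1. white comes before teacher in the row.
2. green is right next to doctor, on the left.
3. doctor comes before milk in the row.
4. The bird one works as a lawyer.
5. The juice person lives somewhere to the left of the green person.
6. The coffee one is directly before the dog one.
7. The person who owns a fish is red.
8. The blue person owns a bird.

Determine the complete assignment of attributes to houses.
Solution:

House | Profession | Pet | Drink | Color
----------------------------------------
  1   | lawyer | bird | juice | blue
  2   | engineer | cat | coffee | green
  3   | doctor | dog | tea | white
  4   | teacher | fish | milk | red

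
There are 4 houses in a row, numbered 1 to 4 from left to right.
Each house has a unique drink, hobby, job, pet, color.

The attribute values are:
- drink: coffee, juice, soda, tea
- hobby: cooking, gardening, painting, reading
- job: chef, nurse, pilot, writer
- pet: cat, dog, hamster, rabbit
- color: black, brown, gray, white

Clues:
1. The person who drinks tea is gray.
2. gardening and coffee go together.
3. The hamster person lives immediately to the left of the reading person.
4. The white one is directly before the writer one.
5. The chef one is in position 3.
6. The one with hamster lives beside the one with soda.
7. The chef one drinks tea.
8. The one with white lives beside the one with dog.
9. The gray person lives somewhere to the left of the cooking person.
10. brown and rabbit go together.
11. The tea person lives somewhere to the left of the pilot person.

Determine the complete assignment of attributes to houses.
Solution:

House | Drink | Hobby | Job | Pet | Color
-----------------------------------------
  1   | coffee | gardening | nurse | hamster | white
  2   | soda | reading | writer | dog | black
  3   | tea | painting | chef | cat | gray
  4   | juice | cooking | pilot | rabbit | brown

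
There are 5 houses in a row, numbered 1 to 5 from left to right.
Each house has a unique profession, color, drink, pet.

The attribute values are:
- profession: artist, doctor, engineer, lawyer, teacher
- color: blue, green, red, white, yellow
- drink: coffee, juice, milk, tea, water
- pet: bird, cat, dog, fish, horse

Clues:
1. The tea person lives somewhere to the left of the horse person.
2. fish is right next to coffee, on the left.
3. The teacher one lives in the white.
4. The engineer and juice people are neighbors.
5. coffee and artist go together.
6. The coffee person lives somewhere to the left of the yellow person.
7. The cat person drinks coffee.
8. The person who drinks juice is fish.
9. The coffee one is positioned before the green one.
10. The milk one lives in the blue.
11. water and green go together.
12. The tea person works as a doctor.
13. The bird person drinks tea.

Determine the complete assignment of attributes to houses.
Solution:

House | Profession | Color | Drink | Pet
----------------------------------------
  1   | engineer | blue | milk | dog
  2   | teacher | white | juice | fish
  3   | artist | red | coffee | cat
  4   | doctor | yellow | tea | bird
  5   | lawyer | green | water | horse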